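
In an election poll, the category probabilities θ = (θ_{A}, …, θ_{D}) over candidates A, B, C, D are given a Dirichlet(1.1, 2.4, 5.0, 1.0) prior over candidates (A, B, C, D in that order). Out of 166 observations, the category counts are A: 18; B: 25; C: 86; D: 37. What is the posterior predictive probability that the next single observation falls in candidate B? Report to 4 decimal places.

The Dirichlet prior is conjugate to the Multinomial likelihood: each posterior αⱼ = prior αⱼ + observed count nⱼ.
Posterior concentration: (19.1, 27.4, 91.0, 38.0), total = 175.5.
P(next = B | data) = α_{B}/Σα = 0.1561.

0.1561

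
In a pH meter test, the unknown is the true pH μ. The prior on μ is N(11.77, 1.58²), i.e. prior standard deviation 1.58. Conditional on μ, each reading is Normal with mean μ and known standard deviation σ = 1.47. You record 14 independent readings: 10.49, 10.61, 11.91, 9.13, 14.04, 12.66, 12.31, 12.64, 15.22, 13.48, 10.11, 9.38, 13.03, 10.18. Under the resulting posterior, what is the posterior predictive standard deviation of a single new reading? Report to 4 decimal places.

1.5186

For Normal data with known variance σ², a Normal(μ₀, σ₀²) prior on μ is conjugate. Posterior precision = 1/σ₀² + n/σ²; posterior mean is the precision-weighted average of μ₀ and x̄.
σ₀² = 1.58² = 2.4964, σ² = 1.47² = 2.1609; σ² + n·σ₀² = 2.1609 + 14·2.4964 = 37.1105.
Posterior precision = 1/σ₀² + n/σ² = 1/2.4964 + 14/2.1609 = (σ² + n·σ₀²)/(σ₀²σ²) = 37.1105/(2.4964·2.1609); posterior variance σₙ² = σ₀²σ²/(σ² + n·σ₀²) = 2.4964·2.1609/37.1105 = 0.145362.
Predictive variance for one new observation = σₙ² + σ² = 2.4964·2.1609/37.1105 + 2.1609 = σ²·(σ₀² + 37.1105)/37.1105 = 2.1609·39.6069/37.1105 = 2.306262; SD = √(2.1609·39.6069/37.1105) = 1.5186.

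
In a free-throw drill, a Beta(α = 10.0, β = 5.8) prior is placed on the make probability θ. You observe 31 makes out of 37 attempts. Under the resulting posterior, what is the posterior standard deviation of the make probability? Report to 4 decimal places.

0.0568

The Beta prior is conjugate to a Binomial/Bernoulli likelihood; the update adds successes to α and failures to β.
Posterior: Beta(α+k, β+n−k) = Beta(10.0+31, 5.8+6) = Beta(41.0, 11.8).
Var = αβ/((α+β)²(α+β+1)) = 41.0·11.8/(52.8²·53.8) = 0.00322564; SD = √0.00322564 = 0.0568.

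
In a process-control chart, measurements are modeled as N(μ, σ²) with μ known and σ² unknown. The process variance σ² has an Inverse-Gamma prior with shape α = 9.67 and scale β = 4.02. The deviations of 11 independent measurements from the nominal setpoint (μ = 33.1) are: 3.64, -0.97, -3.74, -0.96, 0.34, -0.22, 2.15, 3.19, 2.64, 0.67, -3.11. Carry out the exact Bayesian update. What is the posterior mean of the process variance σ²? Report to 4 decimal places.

With known mean μ and an Inverse-Gamma(α, β) prior on σ², the Normal likelihood is conjugate: posterior is Inv-Gamma(α + n/2, β + Σ(xᵢ−μ)²/2).
Σ(xᵢ−μ)² = (3.64)² + (-0.97)² + (-3.74)² + (-0.96)² + (0.34)² + (-0.22)² + (2.15)² + (3.19)² + (2.64)² + (0.67)² + (-3.11)² = 61.1529.
Posterior: Inv-Gamma(9.67 + 11/2, 4.02 + 61.1529/2) = Inv-Gamma(15.17, 34.59645).
E[σ²|data] = β/(α−1) = 34.59645/14.17 = 2.4415.

2.4415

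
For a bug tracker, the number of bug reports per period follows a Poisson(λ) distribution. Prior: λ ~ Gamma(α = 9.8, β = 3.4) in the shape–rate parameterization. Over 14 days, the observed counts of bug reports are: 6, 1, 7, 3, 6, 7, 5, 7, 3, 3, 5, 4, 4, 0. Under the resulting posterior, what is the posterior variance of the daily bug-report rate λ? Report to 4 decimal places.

With a Gamma(shape α, rate β) prior, the Poisson likelihood is conjugate: the posterior is Gamma(α + ΣXᵢ, β + n).
Sum of counts S = 61 over n = 14 days.
Posterior: Gamma(α+S, β+n) = Gamma(9.8+61, 3.4+14) = Gamma(70.8, 17.4).
Var = α/β² = 70.8/17.4² = 0.2338.

0.2338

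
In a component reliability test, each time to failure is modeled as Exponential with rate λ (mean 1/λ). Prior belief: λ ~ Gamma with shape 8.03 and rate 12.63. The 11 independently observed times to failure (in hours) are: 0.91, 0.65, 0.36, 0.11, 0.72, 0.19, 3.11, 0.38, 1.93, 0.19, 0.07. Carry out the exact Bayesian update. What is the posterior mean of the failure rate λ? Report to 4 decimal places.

With a Gamma(shape α, rate β) prior on the exponential rate λ, the posterior after n observations with total T = Σxᵢ is Gamma(α+n, β+T).
Sum of observations T = 8.62 hours; n = 11.
Posterior: Gamma(8.03+11, 12.63+8.62) = Gamma(19.03, 21.25).
Posterior mean of λ = α/β = 19.03/21.25 = 0.8955.

0.8955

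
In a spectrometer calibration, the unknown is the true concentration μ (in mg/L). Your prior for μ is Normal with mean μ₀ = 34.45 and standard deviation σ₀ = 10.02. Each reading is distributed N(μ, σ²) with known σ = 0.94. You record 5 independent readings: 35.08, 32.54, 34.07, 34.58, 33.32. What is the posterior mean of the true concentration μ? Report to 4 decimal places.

For Normal data with known variance σ², a Normal(μ₀, σ₀²) prior on μ is conjugate. Posterior precision = 1/σ₀² + n/σ²; posterior mean is the precision-weighted average of μ₀ and x̄.
Σxᵢ = 35.08 + 32.54 + 34.07 + 34.58 + 33.32 = 169.59, so n·x̄ = 169.59.
σ₀² = 10.02² = 100.4004, σ² = 0.94² = 0.8836; σ² + n·σ₀² = 0.8836 + 5·100.4004 = 502.8856.
Posterior mean = (μ₀/σ₀² + n·x̄/σ²)/(1/σ₀² + n/σ²) = (σ²·μ₀ + σ₀²·n·x̄)/(σ² + n·σ₀²) = (0.8836·34.45 + 100.4004·169.59)/502.8856 = 17057.343856/502.8856 = 33.9189.

33.9189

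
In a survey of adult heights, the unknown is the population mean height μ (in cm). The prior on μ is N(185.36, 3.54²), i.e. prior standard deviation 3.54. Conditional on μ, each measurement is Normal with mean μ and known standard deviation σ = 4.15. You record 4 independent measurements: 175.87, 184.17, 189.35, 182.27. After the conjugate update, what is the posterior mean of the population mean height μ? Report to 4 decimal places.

For Normal data with known variance σ², a Normal(μ₀, σ₀²) prior on μ is conjugate. Posterior precision = 1/σ₀² + n/σ²; posterior mean is the precision-weighted average of μ₀ and x̄.
Σxᵢ = 175.87 + 184.17 + 189.35 + 182.27 = 731.66, so n·x̄ = 731.66.
σ₀² = 3.54² = 12.5316, σ² = 4.15² = 17.2225; σ² + n·σ₀² = 17.2225 + 4·12.5316 = 67.3489.
Posterior mean = (μ₀/σ₀² + n·x̄/σ²)/(1/σ₀² + n/σ²) = (σ²·μ₀ + σ₀²·n·x̄)/(σ² + n·σ₀²) = (17.2225·185.36 + 12.5316·731.66)/67.3489 = 12361.233056/67.3489 = 183.5402.

183.5402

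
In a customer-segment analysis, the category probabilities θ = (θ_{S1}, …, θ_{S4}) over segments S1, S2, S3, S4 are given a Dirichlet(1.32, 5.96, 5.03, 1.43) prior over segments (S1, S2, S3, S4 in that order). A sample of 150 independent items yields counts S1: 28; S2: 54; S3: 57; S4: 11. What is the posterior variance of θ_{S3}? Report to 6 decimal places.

0.001428

The Dirichlet prior is conjugate to the Multinomial likelihood: each posterior αⱼ = prior αⱼ + observed count nⱼ.
Posterior concentration: (29.32, 59.96, 62.03, 12.43), total = 163.74.
Var[θ_j] = α_j(Σα−α_j)/((Σα)²(Σα+1)) = 62.03·101.71/(163.74²·164.74) = 0.001428.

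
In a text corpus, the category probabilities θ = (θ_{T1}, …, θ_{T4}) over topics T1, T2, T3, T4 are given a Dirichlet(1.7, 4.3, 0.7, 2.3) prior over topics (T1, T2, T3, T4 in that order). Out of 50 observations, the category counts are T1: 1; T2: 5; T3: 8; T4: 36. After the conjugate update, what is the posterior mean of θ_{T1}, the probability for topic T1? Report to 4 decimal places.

The Dirichlet prior is conjugate to the Multinomial likelihood: each posterior αⱼ = prior αⱼ + observed count nⱼ.
Posterior concentration: (2.7, 9.3, 8.7, 38.3), total = 59.0.
E[θ_{T1}|data] = α_{T1}/Σα = 2.7/59.0 = 0.0458.

0.0458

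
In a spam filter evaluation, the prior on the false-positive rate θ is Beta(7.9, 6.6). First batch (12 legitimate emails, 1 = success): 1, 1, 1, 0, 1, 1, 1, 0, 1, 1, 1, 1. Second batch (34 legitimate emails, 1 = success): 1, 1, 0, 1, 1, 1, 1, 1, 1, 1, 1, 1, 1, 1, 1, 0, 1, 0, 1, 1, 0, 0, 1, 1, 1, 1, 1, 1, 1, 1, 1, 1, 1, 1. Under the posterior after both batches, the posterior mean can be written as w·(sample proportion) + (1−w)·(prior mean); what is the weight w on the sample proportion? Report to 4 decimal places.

0.7603

The Beta prior is conjugate to a Binomial/Bernoulli likelihood; the update adds successes to α and failures to β.
Total number of legitimate emails: n = 12 + 34 = 46.
Posterior mean = (α₀+k)/(α₀+β₀+n) = [n/(α₀+β₀+n)]·(k/n) + [(α₀+β₀)/(α₀+β₀+n)]·α₀/(α₀+β₀), so only n and the prior enter the weight.
The weight on the data is w = n/(α₀+β₀+n) = 46/(7.9+6.6+46) = 46/60.5 = 0.7603.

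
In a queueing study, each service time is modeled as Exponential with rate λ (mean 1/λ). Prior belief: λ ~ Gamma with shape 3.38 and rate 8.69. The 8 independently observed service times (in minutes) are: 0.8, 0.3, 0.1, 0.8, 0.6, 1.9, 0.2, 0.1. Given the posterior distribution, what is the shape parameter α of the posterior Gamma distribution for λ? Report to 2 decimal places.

With a Gamma(shape α, rate β) prior on the exponential rate λ, the posterior after n observations with total T = Σxᵢ is Gamma(α+n, β+T).
Sum of observations T = 4.8 minutes; n = 8.
Posterior: Gamma(3.38+8, 8.69+4.8) = Gamma(11.38, 13.49).
Posterior α = 11.38.

11.38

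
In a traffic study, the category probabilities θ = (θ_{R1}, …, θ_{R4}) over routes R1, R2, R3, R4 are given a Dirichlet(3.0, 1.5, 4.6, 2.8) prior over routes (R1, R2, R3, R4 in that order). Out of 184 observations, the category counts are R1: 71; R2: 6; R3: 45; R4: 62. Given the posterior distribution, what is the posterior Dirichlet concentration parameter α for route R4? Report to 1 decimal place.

64.8

The Dirichlet prior is conjugate to the Multinomial likelihood: each posterior αⱼ = prior αⱼ + observed count nⱼ.
Posterior concentration: (74.0, 7.5, 49.6, 64.8), total = 195.9.
α_{R4} = 2.8 + 62 = 64.8.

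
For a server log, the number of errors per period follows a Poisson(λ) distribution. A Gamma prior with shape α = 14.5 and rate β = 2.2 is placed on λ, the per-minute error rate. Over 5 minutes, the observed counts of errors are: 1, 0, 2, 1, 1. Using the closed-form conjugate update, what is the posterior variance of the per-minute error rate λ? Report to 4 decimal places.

With a Gamma(shape α, rate β) prior, the Poisson likelihood is conjugate: the posterior is Gamma(α + ΣXᵢ, β + n).
Sum of counts S = 5 over n = 5 minutes.
Posterior: Gamma(α+S, β+n) = Gamma(14.5+5, 2.2+5) = Gamma(19.5, 7.2).
Var = α/β² = 19.5/7.2² = 0.3762.

0.3762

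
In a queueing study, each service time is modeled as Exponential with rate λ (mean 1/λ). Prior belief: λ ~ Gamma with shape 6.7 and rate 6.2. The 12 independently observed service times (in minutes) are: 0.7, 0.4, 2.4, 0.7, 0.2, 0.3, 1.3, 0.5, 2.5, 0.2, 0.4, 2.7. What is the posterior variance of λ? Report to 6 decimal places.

0.054638

With a Gamma(shape α, rate β) prior on the exponential rate λ, the posterior after n observations with total T = Σxᵢ is Gamma(α+n, β+T).
Sum of observations T = 12.3 minutes; n = 12.
Posterior: Gamma(6.7+12, 6.2+12.3) = Gamma(18.7, 18.5).
Var = α/β² = 0.054638.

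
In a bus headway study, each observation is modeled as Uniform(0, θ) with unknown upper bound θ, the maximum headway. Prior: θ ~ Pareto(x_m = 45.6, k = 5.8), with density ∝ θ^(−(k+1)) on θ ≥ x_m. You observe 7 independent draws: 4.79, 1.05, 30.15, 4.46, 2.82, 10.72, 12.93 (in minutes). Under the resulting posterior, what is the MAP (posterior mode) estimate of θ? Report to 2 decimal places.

A Pareto(scale x_m, shape k) prior on the upper bound θ of Uniform(0, θ) is conjugate: posterior is Pareto(max(x_m, max xᵢ), k + n).
Sample maximum = 30.15; prior scale x_m = 45.6 → posterior scale = max = 45.60.
Posterior shape = 5.8 + 7 = 12.8.
The Pareto density is decreasing on [x_m, ∞), so the mode is x_m = 45.60.

45.60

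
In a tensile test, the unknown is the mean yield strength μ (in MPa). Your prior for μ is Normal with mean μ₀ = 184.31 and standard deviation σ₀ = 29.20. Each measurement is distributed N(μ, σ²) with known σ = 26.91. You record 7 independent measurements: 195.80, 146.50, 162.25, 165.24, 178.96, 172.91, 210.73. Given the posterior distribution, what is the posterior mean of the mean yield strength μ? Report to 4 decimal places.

176.9488

For Normal data with known variance σ², a Normal(μ₀, σ₀²) prior on μ is conjugate. Posterior precision = 1/σ₀² + n/σ²; posterior mean is the precision-weighted average of μ₀ and x̄.
Σxᵢ = 195.80 + 146.50 + 162.25 + 165.24 + 178.96 + 172.91 + 210.73 = 1232.39, so n·x̄ = 1232.39.
σ₀² = 29.20² = 852.64, σ² = 26.91² = 724.1481; σ² + n·σ₀² = 724.1481 + 7·852.64 = 6692.6281.
Posterior mean = (μ₀/σ₀² + n·x̄/σ²)/(1/σ₀² + n/σ²) = (σ²·μ₀ + σ₀²·n·x̄)/(σ² + n·σ₀²) = (724.1481·184.31 + 852.64·1232.39)/6692.6281 = 1184252.745911/6692.6281 = 176.9488.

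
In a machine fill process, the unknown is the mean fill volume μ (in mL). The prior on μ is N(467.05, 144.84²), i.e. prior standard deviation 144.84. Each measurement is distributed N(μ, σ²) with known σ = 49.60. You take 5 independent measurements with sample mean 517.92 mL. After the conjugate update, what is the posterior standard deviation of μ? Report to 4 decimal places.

For Normal data with known variance σ², a Normal(μ₀, σ₀²) prior on μ is conjugate. Posterior precision = 1/σ₀² + n/σ²; posterior mean is the precision-weighted average of μ₀ and x̄.
σ₀² = 144.84² = 20978.6256, σ² = 49.60² = 2460.16; σ² + n·σ₀² = 2460.16 + 5·20978.6256 = 107353.288.
Posterior precision = 1/σ₀² + n/σ² = 1/20978.6256 + 5/2460.16 = (σ² + n·σ₀²)/(σ₀²σ²) = 107353.288/(20978.6256·2460.16); posterior variance σₙ² = σ₀²σ²/(σ² + n·σ₀²) = 20978.6256·2460.16/107353.288 = 480.756356.
Posterior SD = √σₙ² = √(20978.6256·2460.16/107353.288) = 21.9262.

21.9262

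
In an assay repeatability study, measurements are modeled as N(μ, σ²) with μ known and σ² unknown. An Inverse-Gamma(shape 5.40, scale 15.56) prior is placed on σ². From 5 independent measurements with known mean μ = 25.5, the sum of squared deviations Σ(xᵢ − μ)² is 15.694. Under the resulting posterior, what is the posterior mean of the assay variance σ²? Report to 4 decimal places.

3.3923

With known mean μ and an Inverse-Gamma(α, β) prior on σ², the Normal likelihood is conjugate: posterior is Inv-Gamma(α + n/2, β + Σ(xᵢ−μ)²/2).
Posterior: Inv-Gamma(5.40 + 5/2, 15.56 + 15.694/2) = Inv-Gamma(7.90, 23.4070).
E[σ²|data] = β/(α−1) = 23.4070/6.90 = 3.3923.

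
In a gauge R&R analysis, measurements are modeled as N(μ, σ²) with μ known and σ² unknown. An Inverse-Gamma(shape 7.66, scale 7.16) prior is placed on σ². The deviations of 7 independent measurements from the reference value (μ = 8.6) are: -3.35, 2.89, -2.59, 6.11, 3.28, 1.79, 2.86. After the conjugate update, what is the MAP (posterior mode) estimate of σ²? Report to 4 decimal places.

4.1150

With known mean μ and an Inverse-Gamma(α, β) prior on σ², the Normal likelihood is conjugate: posterior is Inv-Gamma(α + n/2, β + Σ(xᵢ−μ)²/2).
Σ(xᵢ−μ)² = (-3.35)² + (2.89)² + (-2.59)² + (6.11)² + (3.28)² + (1.79)² + (2.86)² = 85.7569.
Posterior: Inv-Gamma(7.66 + 7/2, 7.16 + 85.7569/2) = Inv-Gamma(11.16, 50.03845).
Mode = β/(α+1) = 50.03845/12.16 = 4.1150.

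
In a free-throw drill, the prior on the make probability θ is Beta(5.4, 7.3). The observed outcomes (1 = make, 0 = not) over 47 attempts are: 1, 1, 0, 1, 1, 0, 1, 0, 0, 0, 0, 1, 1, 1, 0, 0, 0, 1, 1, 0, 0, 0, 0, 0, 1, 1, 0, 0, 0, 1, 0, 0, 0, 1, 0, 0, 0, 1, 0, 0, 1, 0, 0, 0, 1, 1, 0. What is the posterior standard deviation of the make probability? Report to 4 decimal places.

0.0627

The Beta prior is conjugate to a Binomial/Bernoulli likelihood; the update adds successes to α and failures to β.
Posterior: Beta(α+k, β+n−k) = Beta(5.4+18, 7.3+29) = Beta(23.4, 36.3).
Var = αβ/((α+β)²(α+β+1)) = 23.4·36.3/(59.7²·60.7) = 0.00392631; SD = √0.00392631 = 0.0627.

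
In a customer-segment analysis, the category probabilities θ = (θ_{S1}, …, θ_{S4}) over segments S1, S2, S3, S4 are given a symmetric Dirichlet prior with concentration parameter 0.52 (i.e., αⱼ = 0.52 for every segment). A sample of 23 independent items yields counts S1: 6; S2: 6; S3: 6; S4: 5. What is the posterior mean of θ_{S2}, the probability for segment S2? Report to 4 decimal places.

The Dirichlet prior is conjugate to the Multinomial likelihood: each posterior αⱼ = prior αⱼ + observed count nⱼ.
Posterior concentration: (6.52, 6.52, 6.52, 5.52), total = 25.08.
E[θ_{S2}|data] = α_{S2}/Σα = 6.52/25.08 = 0.2600.

0.2600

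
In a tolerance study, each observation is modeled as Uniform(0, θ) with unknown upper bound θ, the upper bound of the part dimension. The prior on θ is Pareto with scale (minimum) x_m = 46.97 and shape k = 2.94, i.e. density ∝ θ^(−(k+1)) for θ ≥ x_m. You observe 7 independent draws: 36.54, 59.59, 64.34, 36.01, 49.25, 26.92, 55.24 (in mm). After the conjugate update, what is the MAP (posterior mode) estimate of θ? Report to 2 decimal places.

A Pareto(scale x_m, shape k) prior on the upper bound θ of Uniform(0, θ) is conjugate: posterior is Pareto(max(x_m, max xᵢ), k + n).
Sample maximum = 64.34; prior scale x_m = 46.97 → posterior scale = max = 64.34.
Posterior shape = 2.94 + 7 = 9.94.
The Pareto density is decreasing on [x_m, ∞), so the mode is x_m = 64.34.

64.34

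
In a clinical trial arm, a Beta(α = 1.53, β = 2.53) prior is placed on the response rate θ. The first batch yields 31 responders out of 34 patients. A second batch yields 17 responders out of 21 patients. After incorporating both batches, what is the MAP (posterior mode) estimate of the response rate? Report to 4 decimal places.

The Beta prior is conjugate to a Binomial/Bernoulli likelihood; the update adds successes to α and failures to β.
After batch 1: Beta(1.53+31, 2.53+3) = Beta(32.53, 5.53).
After batch 2: Beta(32.53+17, 5.53+4) = Beta(49.53, 9.53).
Mode of Beta(a,b) for a,b>1 is (a−1)/(a+b−2) = 48.53/57.06 = 0.8505.

0.8505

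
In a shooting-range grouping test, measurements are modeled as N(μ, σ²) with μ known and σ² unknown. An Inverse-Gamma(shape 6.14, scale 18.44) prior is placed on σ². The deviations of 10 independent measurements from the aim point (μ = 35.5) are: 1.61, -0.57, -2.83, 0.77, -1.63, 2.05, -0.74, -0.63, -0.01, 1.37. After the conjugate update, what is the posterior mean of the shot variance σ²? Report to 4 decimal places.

With known mean μ and an Inverse-Gamma(α, β) prior on σ², the Normal likelihood is conjugate: posterior is Inv-Gamma(α + n/2, β + Σ(xᵢ−μ)²/2).
Σ(xᵢ−μ)² = (1.61)² + (-0.57)² + (-2.83)² + (0.77)² + (-1.63)² + (2.05)² + (-0.74)² + (-0.63)² + (-0.01)² + (1.37)² = 21.1997.
Posterior: Inv-Gamma(6.14 + 10/2, 18.44 + 21.1997/2) = Inv-Gamma(11.14, 29.03985).
E[σ²|data] = β/(α−1) = 29.03985/10.14 = 2.8639.

2.8639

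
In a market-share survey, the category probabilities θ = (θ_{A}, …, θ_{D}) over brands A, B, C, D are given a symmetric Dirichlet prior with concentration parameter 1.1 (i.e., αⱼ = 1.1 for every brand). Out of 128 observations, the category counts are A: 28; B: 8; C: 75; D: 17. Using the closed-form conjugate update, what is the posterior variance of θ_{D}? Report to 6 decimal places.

0.000885

The Dirichlet prior is conjugate to the Multinomial likelihood: each posterior αⱼ = prior αⱼ + observed count nⱼ.
Posterior concentration: (29.1, 9.1, 76.1, 18.1), total = 132.4.
Var[θ_j] = α_j(Σα−α_j)/((Σα)²(Σα+1)) = 18.1·114.3/(132.4²·133.4) = 0.000885.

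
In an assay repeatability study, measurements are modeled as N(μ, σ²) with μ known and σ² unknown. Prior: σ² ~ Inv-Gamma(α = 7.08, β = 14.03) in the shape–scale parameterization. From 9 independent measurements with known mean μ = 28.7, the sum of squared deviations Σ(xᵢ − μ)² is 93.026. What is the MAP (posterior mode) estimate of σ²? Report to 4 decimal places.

4.8126

With known mean μ and an Inverse-Gamma(α, β) prior on σ², the Normal likelihood is conjugate: posterior is Inv-Gamma(α + n/2, β + Σ(xᵢ−μ)²/2).
Posterior: Inv-Gamma(7.08 + 9/2, 14.03 + 93.026/2) = Inv-Gamma(11.58, 60.5430).
Mode = β/(α+1) = 60.5430/12.58 = 4.8126.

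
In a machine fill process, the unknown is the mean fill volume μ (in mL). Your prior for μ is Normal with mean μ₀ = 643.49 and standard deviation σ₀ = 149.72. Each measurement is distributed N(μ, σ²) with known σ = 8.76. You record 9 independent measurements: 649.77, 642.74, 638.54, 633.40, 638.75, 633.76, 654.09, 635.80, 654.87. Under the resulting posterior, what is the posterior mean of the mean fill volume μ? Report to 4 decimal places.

For Normal data with known variance σ², a Normal(μ₀, σ₀²) prior on μ is conjugate. Posterior precision = 1/σ₀² + n/σ²; posterior mean is the precision-weighted average of μ₀ and x̄.
Σxᵢ = 649.77 + 642.74 + 638.54 + 633.40 + 638.75 + 633.76 + 654.09 + 635.80 + 654.87 = 5781.72, so n·x̄ = 5781.72.
σ₀² = 149.72² = 22416.0784, σ² = 8.76² = 76.7376; σ² + n·σ₀² = 76.7376 + 9·22416.0784 = 201821.4432.
Posterior mean = (μ₀/σ₀² + n·x̄/σ²)/(1/σ₀² + n/σ²) = (σ²·μ₀ + σ₀²·n·x̄)/(σ² + n·σ₀²) = (76.7376·643.49 + 22416.0784·5781.72)/201821.4432 = 129652868.685072/201821.4432 = 642.4137.

642.4137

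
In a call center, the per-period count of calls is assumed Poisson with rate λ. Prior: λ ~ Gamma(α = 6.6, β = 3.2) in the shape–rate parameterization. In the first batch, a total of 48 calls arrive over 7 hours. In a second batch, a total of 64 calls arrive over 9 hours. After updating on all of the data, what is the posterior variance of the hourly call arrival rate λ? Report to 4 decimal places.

0.3217

With a Gamma(shape α, rate β) prior, the Poisson likelihood is conjugate: the posterior is Gamma(α + ΣXᵢ, β + n).
After batch 1: Gamma(α+S, β+n) = Gamma(6.6+48, 3.2+7) = Gamma(54.6, 10.2).
After batch 2: Gamma(α+S, β+n) = Gamma(54.6+64, 10.2+9) = Gamma(118.6, 19.2).
Var = α/β² = 118.6/19.2² = 0.3217.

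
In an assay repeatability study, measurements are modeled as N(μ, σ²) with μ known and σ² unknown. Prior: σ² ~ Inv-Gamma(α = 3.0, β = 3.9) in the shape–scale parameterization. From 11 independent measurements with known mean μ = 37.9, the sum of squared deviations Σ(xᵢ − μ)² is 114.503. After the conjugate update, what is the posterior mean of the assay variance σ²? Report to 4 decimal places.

8.1535

With known mean μ and an Inverse-Gamma(α, β) prior on σ², the Normal likelihood is conjugate: posterior is Inv-Gamma(α + n/2, β + Σ(xᵢ−μ)²/2).
Posterior: Inv-Gamma(3.0 + 11/2, 3.9 + 114.503/2) = Inv-Gamma(8.50, 61.1515).
E[σ²|data] = β/(α−1) = 61.1515/7.50 = 8.1535.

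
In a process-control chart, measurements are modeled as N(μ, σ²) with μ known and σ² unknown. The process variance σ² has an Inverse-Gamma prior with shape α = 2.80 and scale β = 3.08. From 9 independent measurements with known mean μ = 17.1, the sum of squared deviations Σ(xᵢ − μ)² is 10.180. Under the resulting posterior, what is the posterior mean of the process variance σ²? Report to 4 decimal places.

1.2968

With known mean μ and an Inverse-Gamma(α, β) prior on σ², the Normal likelihood is conjugate: posterior is Inv-Gamma(α + n/2, β + Σ(xᵢ−μ)²/2).
Posterior: Inv-Gamma(2.80 + 9/2, 3.08 + 10.180/2) = Inv-Gamma(7.30, 8.1700).
E[σ²|data] = β/(α−1) = 8.1700/6.30 = 1.2968.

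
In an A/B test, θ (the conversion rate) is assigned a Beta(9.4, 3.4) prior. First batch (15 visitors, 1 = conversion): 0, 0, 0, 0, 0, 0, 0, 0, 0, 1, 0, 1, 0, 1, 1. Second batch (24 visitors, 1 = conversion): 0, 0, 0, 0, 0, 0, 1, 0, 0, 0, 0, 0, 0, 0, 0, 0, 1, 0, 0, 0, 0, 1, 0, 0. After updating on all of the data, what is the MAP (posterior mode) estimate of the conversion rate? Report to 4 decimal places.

The Beta prior is conjugate to a Binomial/Bernoulli likelihood; the update adds successes to α and failures to β.
After batch 1: Beta(9.4+4, 3.4+11) = Beta(13.4, 14.4).
After batch 2: Beta(13.4+3, 14.4+21) = Beta(16.4, 35.4).
Mode of Beta(a,b) for a,b>1 is (a−1)/(a+b−2) = 15.4/49.8 = 0.3092.

0.3092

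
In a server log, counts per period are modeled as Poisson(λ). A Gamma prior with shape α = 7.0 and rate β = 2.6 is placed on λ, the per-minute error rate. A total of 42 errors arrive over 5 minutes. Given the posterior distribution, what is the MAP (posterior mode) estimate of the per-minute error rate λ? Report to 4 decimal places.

With a Gamma(shape α, rate β) prior, the Poisson likelihood is conjugate: the posterior is Gamma(α + ΣXᵢ, β + n).
Posterior: Gamma(α+S, β+n) = Gamma(7.0+42, 2.6+5) = Gamma(49.0, 7.6).
Mode of Gamma(α,β) for α≥1 is (α−1)/β = 48.0/7.6 = 6.3158.

6.3158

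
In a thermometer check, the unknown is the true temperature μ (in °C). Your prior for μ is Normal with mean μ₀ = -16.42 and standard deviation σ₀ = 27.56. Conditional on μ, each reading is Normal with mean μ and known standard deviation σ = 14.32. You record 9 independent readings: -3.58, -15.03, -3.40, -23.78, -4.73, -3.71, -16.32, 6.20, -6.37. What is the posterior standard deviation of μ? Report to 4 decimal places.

4.7033

For Normal data with known variance σ², a Normal(μ₀, σ₀²) prior on μ is conjugate. Posterior precision = 1/σ₀² + n/σ²; posterior mean is the precision-weighted average of μ₀ and x̄.
σ₀² = 27.56² = 759.5536, σ² = 14.32² = 205.0624; σ² + n·σ₀² = 205.0624 + 9·759.5536 = 7041.0448.
Posterior precision = 1/σ₀² + n/σ² = 1/759.5536 + 9/205.0624 = (σ² + n·σ₀²)/(σ₀²σ²) = 7041.0448/(759.5536·205.0624); posterior variance σₙ² = σ₀²σ²/(σ² + n·σ₀²) = 759.5536·205.0624/7041.0448 = 22.121132.
Posterior SD = √σₙ² = √(759.5536·205.0624/7041.0448) = 4.7033.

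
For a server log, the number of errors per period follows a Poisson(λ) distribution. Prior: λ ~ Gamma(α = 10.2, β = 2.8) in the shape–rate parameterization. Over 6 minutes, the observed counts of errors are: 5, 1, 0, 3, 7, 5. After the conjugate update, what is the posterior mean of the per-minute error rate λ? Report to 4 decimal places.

3.5455

With a Gamma(shape α, rate β) prior, the Poisson likelihood is conjugate: the posterior is Gamma(α + ΣXᵢ, β + n).
Sum of counts S = 21 over n = 6 minutes.
Posterior: Gamma(α+S, β+n) = Gamma(10.2+21, 2.8+6) = Gamma(31.2, 8.8).
Posterior mean = α/β = 31.2/8.8 = 3.5455.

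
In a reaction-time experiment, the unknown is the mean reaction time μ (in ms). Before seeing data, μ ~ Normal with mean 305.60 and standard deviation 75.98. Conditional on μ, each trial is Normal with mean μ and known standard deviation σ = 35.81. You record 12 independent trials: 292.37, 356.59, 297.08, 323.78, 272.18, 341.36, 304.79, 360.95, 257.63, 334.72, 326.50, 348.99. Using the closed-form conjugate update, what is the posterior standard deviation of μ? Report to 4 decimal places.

10.2431

For Normal data with known variance σ², a Normal(μ₀, σ₀²) prior on μ is conjugate. Posterior precision = 1/σ₀² + n/σ²; posterior mean is the precision-weighted average of μ₀ and x̄.
σ₀² = 75.98² = 5772.9604, σ² = 35.81² = 1282.3561; σ² + n·σ₀² = 1282.3561 + 12·5772.9604 = 70557.8809.
Posterior precision = 1/σ₀² + n/σ² = 1/5772.9604 + 12/1282.3561 = (σ² + n·σ₀²)/(σ₀²σ²) = 70557.8809/(5772.9604·1282.3561); posterior variance σₙ² = σ₀²σ²/(σ² + n·σ₀²) = 5772.9604·1282.3561/70557.8809 = 104.920824.
Posterior SD = √σₙ² = √(5772.9604·1282.3561/70557.8809) = 10.2431.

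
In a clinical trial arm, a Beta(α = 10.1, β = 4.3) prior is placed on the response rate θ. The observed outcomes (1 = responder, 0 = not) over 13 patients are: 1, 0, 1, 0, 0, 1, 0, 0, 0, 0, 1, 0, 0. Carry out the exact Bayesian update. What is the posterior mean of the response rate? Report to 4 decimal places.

The Beta prior is conjugate to a Binomial/Bernoulli likelihood; the update adds successes to α and failures to β.
Posterior: Beta(α+k, β+n−k) = Beta(10.1+4, 4.3+9) = Beta(14.1, 13.3).
Posterior mean = α/(α+β) = 14.1/27.4 = 0.5146.

0.5146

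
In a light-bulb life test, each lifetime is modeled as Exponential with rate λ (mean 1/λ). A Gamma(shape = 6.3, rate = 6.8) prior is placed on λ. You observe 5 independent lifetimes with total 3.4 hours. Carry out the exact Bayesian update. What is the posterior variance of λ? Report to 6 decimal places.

With a Gamma(shape α, rate β) prior on the exponential rate λ, the posterior after n observations with total T = Σxᵢ is Gamma(α+n, β+T).
Posterior: Gamma(6.3+5, 6.8+3.4) = Gamma(11.3, 10.2).
Var = α/β² = 0.108612.

0.108612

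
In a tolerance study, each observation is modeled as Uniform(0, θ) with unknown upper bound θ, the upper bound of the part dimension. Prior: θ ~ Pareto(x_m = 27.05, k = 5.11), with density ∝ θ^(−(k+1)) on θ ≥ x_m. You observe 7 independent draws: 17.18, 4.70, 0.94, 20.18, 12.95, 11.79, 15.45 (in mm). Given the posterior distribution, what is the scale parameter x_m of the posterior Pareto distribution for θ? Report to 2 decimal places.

27.05

A Pareto(scale x_m, shape k) prior on the upper bound θ of Uniform(0, θ) is conjugate: posterior is Pareto(max(x_m, max xᵢ), k + n).
Sample maximum = 20.18; prior scale x_m = 27.05 → posterior scale = max = 27.05.
Posterior shape = 5.11 + 7 = 12.11.
Posterior scale x_m = 27.05.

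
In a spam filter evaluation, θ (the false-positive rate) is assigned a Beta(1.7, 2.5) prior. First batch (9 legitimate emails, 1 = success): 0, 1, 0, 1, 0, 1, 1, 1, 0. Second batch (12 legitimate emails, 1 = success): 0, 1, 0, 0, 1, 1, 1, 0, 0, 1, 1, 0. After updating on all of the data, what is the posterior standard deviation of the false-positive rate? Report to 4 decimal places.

The Beta prior is conjugate to a Binomial/Bernoulli likelihood; the update adds successes to α and failures to β.
After batch 1: Beta(1.7+5, 2.5+4) = Beta(6.7, 6.5).
After batch 2: Beta(6.7+6, 6.5+6) = Beta(12.7, 12.5).
Var = αβ/((α+β)²(α+β+1)) = 12.7·12.5/(25.2²·26.2) = 0.00954138; SD = √0.00954138 = 0.0977.

0.0977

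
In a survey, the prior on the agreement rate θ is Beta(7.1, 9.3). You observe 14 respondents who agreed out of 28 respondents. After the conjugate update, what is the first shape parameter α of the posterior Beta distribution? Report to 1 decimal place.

21.1

The Beta prior is conjugate to a Binomial/Bernoulli likelihood; the update adds successes to α and failures to β.
Posterior: Beta(α+k, β+n−k) = Beta(7.1+14, 9.3+14) = Beta(21.1, 23.3).
Posterior α = 21.1.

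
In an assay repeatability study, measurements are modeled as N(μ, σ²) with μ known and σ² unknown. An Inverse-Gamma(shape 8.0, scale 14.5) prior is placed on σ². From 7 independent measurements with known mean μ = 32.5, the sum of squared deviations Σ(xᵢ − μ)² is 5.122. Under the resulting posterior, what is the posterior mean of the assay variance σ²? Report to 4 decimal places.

With known mean μ and an Inverse-Gamma(α, β) prior on σ², the Normal likelihood is conjugate: posterior is Inv-Gamma(α + n/2, β + Σ(xᵢ−μ)²/2).
Posterior: Inv-Gamma(8.0 + 7/2, 14.5 + 5.122/2) = Inv-Gamma(11.50, 17.0610).
E[σ²|data] = β/(α−1) = 17.0610/10.50 = 1.6249.

1.6249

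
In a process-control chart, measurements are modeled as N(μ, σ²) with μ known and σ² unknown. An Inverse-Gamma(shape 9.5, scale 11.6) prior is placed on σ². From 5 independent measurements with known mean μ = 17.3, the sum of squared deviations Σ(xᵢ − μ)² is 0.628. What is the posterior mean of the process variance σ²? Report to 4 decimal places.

With known mean μ and an Inverse-Gamma(α, β) prior on σ², the Normal likelihood is conjugate: posterior is Inv-Gamma(α + n/2, β + Σ(xᵢ−μ)²/2).
Posterior: Inv-Gamma(9.5 + 5/2, 11.6 + 0.628/2) = Inv-Gamma(12.00, 11.9140).
E[σ²|data] = β/(α−1) = 11.9140/11.00 = 1.0831.

1.0831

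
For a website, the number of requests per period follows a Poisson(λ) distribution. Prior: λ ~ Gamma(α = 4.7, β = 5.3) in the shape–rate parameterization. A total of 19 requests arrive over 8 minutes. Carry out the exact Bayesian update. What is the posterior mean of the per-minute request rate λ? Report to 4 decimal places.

1.7820

With a Gamma(shape α, rate β) prior, the Poisson likelihood is conjugate: the posterior is Gamma(α + ΣXᵢ, β + n).
Posterior: Gamma(α+S, β+n) = Gamma(4.7+19, 5.3+8) = Gamma(23.7, 13.3).
Posterior mean = α/β = 23.7/13.3 = 1.7820.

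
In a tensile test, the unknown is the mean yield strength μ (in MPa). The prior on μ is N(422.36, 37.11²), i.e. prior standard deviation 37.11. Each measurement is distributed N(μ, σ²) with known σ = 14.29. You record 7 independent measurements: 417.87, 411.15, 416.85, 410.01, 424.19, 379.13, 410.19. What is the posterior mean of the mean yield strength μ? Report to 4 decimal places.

410.1711

For Normal data with known variance σ², a Normal(μ₀, σ₀²) prior on μ is conjugate. Posterior precision = 1/σ₀² + n/σ²; posterior mean is the precision-weighted average of μ₀ and x̄.
Σxᵢ = 417.87 + 411.15 + 416.85 + 410.01 + 424.19 + 379.13 + 410.19 = 2869.39, so n·x̄ = 2869.39.
σ₀² = 37.11² = 1377.1521, σ² = 14.29² = 204.2041; σ² + n·σ₀² = 204.2041 + 7·1377.1521 = 9844.2688.
Posterior mean = (μ₀/σ₀² + n·x̄/σ²)/(1/σ₀² + n/σ²) = (σ²·μ₀ + σ₀²·n·x̄)/(σ² + n·σ₀²) = (204.2041·422.36 + 1377.1521·2869.39)/9844.2688 = 4037834.107895/9844.2688 = 410.1711.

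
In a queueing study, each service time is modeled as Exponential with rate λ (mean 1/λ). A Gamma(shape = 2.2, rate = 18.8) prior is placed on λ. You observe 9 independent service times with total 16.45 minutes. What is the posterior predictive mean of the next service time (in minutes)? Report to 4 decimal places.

With a Gamma(shape α, rate β) prior on the exponential rate λ, the posterior after n observations with total T = Σxᵢ is Gamma(α+n, β+T).
Posterior: Gamma(2.2+9, 18.8+16.45) = Gamma(11.2, 35.25).
The predictive distribution for the next observation is Lomax; its mean is β/(α−1) = 35.25/10.2 = 3.4559.

3.4559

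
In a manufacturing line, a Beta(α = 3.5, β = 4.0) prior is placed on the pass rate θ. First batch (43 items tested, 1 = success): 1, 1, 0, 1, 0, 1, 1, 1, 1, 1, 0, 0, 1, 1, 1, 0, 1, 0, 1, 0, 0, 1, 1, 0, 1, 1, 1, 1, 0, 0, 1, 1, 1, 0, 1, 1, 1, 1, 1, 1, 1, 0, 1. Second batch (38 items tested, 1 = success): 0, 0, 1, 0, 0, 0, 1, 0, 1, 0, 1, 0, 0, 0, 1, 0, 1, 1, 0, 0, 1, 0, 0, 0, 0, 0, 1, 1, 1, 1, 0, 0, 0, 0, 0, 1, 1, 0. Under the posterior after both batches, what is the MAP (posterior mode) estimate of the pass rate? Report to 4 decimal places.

The Beta prior is conjugate to a Binomial/Bernoulli likelihood; the update adds successes to α and failures to β.
After batch 1: Beta(3.5+30, 4.0+13) = Beta(33.5, 17.0).
After batch 2: Beta(33.5+14, 17.0+24) = Beta(47.5, 41.0).
Mode of Beta(a,b) for a,b>1 is (a−1)/(a+b−2) = 46.5/86.5 = 0.5376.

0.5376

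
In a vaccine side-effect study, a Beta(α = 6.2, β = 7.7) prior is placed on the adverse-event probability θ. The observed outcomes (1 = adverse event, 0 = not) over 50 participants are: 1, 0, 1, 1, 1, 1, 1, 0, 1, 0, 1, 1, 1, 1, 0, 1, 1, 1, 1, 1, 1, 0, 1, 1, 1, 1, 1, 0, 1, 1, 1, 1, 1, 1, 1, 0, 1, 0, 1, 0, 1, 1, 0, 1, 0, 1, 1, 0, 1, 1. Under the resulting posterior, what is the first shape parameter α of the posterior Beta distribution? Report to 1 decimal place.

44.2

The Beta prior is conjugate to a Binomial/Bernoulli likelihood; the update adds successes to α and failures to β.
Posterior: Beta(α+k, β+n−k) = Beta(6.2+38, 7.7+12) = Beta(44.2, 19.7).
Posterior α = 44.2.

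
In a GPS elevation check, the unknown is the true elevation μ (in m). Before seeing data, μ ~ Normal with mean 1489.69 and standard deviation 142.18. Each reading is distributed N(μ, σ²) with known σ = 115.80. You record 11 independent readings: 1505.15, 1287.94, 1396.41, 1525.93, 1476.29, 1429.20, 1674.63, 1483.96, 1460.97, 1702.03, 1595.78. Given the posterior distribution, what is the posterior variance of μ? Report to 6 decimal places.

1149.724961

For Normal data with known variance σ², a Normal(μ₀, σ₀²) prior on μ is conjugate. Posterior precision = 1/σ₀² + n/σ²; posterior mean is the precision-weighted average of μ₀ and x̄.
σ₀² = 142.18² = 20215.1524, σ² = 115.80² = 13409.64; σ² + n·σ₀² = 13409.64 + 11·20215.1524 = 235776.3164.
Posterior precision = 1/σ₀² + n/σ² = 1/20215.1524 + 11/13409.64 = (σ² + n·σ₀²)/(σ₀²σ²) = 235776.3164/(20215.1524·13409.64); posterior variance σₙ² = σ₀²σ²/(σ² + n·σ₀²) = 20215.1524·13409.64/235776.3164 = 1149.724961.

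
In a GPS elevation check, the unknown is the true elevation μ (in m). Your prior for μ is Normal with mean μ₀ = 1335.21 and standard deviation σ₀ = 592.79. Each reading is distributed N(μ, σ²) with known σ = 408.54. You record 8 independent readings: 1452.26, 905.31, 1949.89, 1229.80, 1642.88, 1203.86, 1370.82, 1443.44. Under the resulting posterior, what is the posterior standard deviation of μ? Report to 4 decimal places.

For Normal data with known variance σ², a Normal(μ₀, σ₀²) prior on μ is conjugate. Posterior precision = 1/σ₀² + n/σ²; posterior mean is the precision-weighted average of μ₀ and x̄.
σ₀² = 592.79² = 351399.9841, σ² = 408.54² = 166904.9316; σ² + n·σ₀² = 166904.9316 + 8·351399.9841 = 2978104.8044.
Posterior precision = 1/σ₀² + n/σ² = 1/351399.9841 + 8/166904.9316 = (σ² + n·σ₀²)/(σ₀²σ²) = 2978104.8044/(351399.9841·166904.9316); posterior variance σₙ² = σ₀²σ²/(σ² + n·σ₀²) = 351399.9841·166904.9316/2978104.8044 = 19693.863770.
Posterior SD = √σₙ² = √(351399.9841·166904.9316/2978104.8044) = 140.3348.

140.3348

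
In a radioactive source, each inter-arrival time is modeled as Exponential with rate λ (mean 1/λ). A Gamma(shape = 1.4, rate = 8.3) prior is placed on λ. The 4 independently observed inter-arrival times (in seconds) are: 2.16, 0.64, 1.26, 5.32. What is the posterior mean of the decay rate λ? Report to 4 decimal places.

0.3054

With a Gamma(shape α, rate β) prior on the exponential rate λ, the posterior after n observations with total T = Σxᵢ is Gamma(α+n, β+T).
Sum of observations T = 9.38 seconds; n = 4.
Posterior: Gamma(1.4+4, 8.3+9.38) = Gamma(5.4, 17.68).
Posterior mean of λ = α/β = 5.4/17.68 = 0.3054.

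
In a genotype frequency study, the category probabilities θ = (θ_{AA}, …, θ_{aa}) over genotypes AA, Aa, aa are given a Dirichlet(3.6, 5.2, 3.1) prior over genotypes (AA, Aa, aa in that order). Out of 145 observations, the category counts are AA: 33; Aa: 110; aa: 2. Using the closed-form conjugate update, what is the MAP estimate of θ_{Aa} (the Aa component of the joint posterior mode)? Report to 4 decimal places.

The Dirichlet prior is conjugate to the Multinomial likelihood: each posterior αⱼ = prior αⱼ + observed count nⱼ.
Posterior concentration: (36.6, 115.2, 5.1), total = 156.9.
Joint mode component: (α_{Aa}−1)/(Σα−K) = 114.2/153.9 = 0.7420.

0.7420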